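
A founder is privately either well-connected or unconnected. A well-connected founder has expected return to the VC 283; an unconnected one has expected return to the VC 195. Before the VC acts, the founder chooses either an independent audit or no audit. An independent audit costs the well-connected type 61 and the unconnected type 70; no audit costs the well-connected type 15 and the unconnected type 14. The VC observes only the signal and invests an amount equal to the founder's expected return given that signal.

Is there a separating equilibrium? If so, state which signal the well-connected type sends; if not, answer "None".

Try well-connected → audit, unconnected → no audit:
  If types separate, audit earns payment 283 and no audit earns 195.
  Well-connected: audit gives 283 − 61 = 222; no audit gives 195 − 15 = 180. No deviation. ✓
  Unconnected: no audit gives 195 − 14 = 181; audit gives 283 − 70 = 213. Would deviate. ✗
Try well-connected → no audit, unconnected → audit:
  If types separate, no audit earns payment 283 and audit earns 195.
  Well-connected: no audit gives 283 − 15 = 268; audit gives 195 − 61 = 134. No deviation. ✓
  Unconnected: audit gives 195 − 70 = 125; no audit gives 283 − 14 = 269. Would deviate. ✗
Neither assignment is incentive-compatible.

None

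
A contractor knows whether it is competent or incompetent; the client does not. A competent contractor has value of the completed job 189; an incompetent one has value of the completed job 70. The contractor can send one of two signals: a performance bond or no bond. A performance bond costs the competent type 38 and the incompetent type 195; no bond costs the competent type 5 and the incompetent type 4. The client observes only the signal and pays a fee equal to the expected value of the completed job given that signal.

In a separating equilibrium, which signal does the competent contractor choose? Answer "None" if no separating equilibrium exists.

Try competent → bond, incompetent → no bond:
  If types separate, bond earns payment 189 and no bond earns 70.
  Competent: bond gives 189 − 38 = 151; no bond gives 70 − 5 = 65. No deviation. ✓
  Incompetent: no bond gives 70 − 4 = 66; bond gives 189 − 195 = -6. No deviation. ✓
Both hold — the competent type sends bond.

bond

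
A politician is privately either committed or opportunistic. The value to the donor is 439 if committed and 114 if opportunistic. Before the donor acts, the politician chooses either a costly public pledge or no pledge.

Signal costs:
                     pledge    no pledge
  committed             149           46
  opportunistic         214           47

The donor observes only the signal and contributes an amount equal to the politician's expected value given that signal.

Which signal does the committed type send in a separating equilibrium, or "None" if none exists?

Try committed → pledge, opportunistic → no pledge:
  If types separate, pledge earns payment 439 and no pledge earns 114.
  Committed: pledge gives 439 − 149 = 290; no pledge gives 114 − 46 = 68. No deviation. ✓
  Opportunistic: no pledge gives 114 − 47 = 67; pledge gives 439 − 214 = 225. Would deviate. ✗
Try committed → no pledge, opportunistic → pledge:
  If types separate, no pledge earns payment 439 and pledge earns 114.
  Committed: no pledge gives 439 − 46 = 393; pledge gives 114 − 149 = -35. No deviation. ✓
  Opportunistic: pledge gives 114 − 214 = -100; no pledge gives 439 − 47 = 392. Would deviate. ✗
Neither assignment is incentive-compatible.

None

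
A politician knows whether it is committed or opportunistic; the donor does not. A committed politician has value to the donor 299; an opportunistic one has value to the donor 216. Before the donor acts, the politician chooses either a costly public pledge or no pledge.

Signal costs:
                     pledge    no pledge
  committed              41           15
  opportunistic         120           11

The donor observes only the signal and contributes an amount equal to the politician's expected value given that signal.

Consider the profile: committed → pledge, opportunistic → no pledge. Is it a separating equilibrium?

Yes

If types separate, pledge earns payment 299 and no pledge earns 216.
Committed: pledge gives 299 − 41 = 258; no pledge gives 216 − 15 = 201. No deviation. ✓
Opportunistic: no pledge gives 216 − 11 = 205; pledge gives 299 − 120 = 179. No deviation. ✓
Both incentive constraints hold.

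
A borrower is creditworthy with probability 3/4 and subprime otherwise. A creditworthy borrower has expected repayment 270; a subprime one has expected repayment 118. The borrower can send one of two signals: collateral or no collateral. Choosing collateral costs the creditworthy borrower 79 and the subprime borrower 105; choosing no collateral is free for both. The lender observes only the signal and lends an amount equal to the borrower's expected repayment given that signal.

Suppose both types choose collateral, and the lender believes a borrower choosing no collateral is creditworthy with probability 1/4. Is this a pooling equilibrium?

No

On the equilibrium path (collateral) the lender holds the prior 3/4 and pays 3/4·270 + 1/4·118 = 232. Off-path (no collateral) belief 1/4 gives 1/4·270 + 3/4·118 = 156.
Creditworthy: collateral gives 232 − 79 = 153; no collateral gives 156 − 0 = 156. Deviates. ✗
Subprime: collateral gives 232 − 105 = 127; no collateral gives 156 − 0 = 156. Deviates. ✗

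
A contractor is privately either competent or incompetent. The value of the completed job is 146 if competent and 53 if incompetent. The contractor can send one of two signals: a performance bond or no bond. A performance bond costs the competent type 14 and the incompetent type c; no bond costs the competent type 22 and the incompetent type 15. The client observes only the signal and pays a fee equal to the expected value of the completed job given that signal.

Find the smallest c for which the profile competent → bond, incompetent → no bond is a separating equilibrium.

108

Under separation: bond → competent (pays 146); no bond → incompetent (pays 53).
Competent: 146 − 14 = 132 ≥ 53 − 22 = 31. Holds regardless of c. ✓
Incompetent: 53 − 15 ≥ 146 − c, so c ≥ 146 − 38 = 108.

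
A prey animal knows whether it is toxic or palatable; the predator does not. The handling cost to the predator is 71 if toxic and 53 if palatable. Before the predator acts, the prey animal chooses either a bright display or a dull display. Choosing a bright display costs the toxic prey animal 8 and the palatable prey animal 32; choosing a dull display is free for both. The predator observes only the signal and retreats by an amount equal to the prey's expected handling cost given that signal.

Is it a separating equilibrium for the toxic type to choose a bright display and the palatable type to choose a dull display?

If types separate, bright display earns payment 71 and dull display earns 53.
Toxic: bright display gives 71 − 8 = 63; dull display gives 53 − 0 = 53. No deviation. ✓
Palatable: dull display gives 53 − 0 = 53; bright display gives 71 − 32 = 39. No deviation. ✓
Neither type gains from mimicking the other.

Yes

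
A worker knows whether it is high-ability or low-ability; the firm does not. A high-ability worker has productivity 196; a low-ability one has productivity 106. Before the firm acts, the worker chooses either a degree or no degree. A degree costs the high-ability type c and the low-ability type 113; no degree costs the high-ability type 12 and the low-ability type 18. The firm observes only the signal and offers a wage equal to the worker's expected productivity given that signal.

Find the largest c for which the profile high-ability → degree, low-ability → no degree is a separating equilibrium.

Under separation: degree → high-ability (pays 196); no degree → low-ability (pays 106).
Low-ability: 106 − 18 = 88 ≥ 196 − 113 = 83. Holds regardless of c. ✓
High-ability: 196 − c ≥ 106 − 12, so c ≤ 196 − 94 = 102.

102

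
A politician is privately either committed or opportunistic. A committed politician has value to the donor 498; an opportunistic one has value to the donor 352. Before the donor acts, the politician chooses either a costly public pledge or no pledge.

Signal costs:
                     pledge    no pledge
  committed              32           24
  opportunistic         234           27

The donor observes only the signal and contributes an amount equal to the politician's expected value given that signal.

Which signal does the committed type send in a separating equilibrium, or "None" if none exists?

Try committed → pledge, opportunistic → no pledge:
  If types separate, pledge earns payment 498 and no pledge earns 352.
  Committed: pledge gives 498 − 32 = 466; no pledge gives 352 − 24 = 328. No deviation. ✓
  Opportunistic: no pledge gives 352 − 27 = 325; pledge gives 498 − 234 = 264. No deviation. ✓
Both hold — the committed type sends pledge.

pledge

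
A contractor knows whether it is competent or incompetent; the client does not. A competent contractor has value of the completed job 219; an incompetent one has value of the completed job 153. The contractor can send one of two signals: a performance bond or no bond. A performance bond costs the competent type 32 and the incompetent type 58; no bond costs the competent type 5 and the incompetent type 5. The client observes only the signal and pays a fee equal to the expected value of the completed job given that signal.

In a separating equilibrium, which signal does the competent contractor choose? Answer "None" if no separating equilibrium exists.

None

Try competent → bond, incompetent → no bond:
  If types separate, bond earns payment 219 and no bond earns 153.
  Competent: bond gives 219 − 32 = 187; no bond gives 153 − 5 = 148. No deviation. ✓
  Incompetent: no bond gives 153 − 5 = 148; bond gives 219 − 58 = 161. Would deviate. ✗
Try competent → no bond, incompetent → bond:
  If types separate, no bond earns payment 219 and bond earns 153.
  Competent: no bond gives 219 − 5 = 214; bond gives 153 − 32 = 121. No deviation. ✓
  Incompetent: bond gives 153 − 58 = 95; no bond gives 219 − 5 = 214. Would deviate. ✗
Neither assignment is incentive-compatible.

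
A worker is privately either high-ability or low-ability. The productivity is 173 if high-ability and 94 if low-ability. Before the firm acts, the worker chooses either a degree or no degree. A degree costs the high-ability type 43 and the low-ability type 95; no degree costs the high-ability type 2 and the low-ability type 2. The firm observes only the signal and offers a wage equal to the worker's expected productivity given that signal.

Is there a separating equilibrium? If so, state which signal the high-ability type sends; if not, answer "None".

Try high-ability → degree, low-ability → no degree:
  If types separate, degree earns payment 173 and no degree earns 94.
  High-ability: degree gives 173 − 43 = 130; no degree gives 94 − 2 = 92. No deviation. ✓
  Low-ability: no degree gives 94 − 2 = 92; degree gives 173 − 95 = 78. No deviation. ✓
Both hold — the high-ability type sends degree.

degree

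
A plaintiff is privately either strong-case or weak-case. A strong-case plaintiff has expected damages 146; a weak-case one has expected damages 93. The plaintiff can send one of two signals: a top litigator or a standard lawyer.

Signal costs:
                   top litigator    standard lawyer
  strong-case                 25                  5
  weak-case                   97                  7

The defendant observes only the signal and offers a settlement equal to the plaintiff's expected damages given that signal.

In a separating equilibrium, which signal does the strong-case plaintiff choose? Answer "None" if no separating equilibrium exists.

top litigator

Try strong-case → top litigator, weak-case → standard lawyer:
  Under separation the defendant infers type exactly: top litigator → strong-case (pays 146), standard lawyer → weak-case (pays 93).
  Strong-case: top litigator gives 146 − 25 = 121; standard lawyer gives 93 − 5 = 88. No deviation. ✓
  Weak-case: standard lawyer gives 93 − 7 = 86; top litigator gives 146 − 97 = 49. No deviation. ✓
Both hold — the strong-case type sends top litigator.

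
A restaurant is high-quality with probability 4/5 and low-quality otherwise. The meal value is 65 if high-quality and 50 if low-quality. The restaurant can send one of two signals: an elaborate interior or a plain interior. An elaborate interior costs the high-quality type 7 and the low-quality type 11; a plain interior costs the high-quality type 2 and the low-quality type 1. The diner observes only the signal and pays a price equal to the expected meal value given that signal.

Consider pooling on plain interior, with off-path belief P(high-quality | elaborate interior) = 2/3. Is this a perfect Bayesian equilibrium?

At the pooled signal (plain interior) the diner holds the prior 4/5 and pays 4/5·65 + 1/5·50 = 62. Off-path (elaborate interior) belief 2/3 gives 2/3·65 + 1/3·50 = 60.
High-quality: plain interior gives 62 − 2 = 60; elaborate interior gives 60 − 7 = 53. Stays. ✓
Low-quality: plain interior gives 62 − 1 = 61; elaborate interior gives 60 − 11 = 49. Stays. ✓

Yes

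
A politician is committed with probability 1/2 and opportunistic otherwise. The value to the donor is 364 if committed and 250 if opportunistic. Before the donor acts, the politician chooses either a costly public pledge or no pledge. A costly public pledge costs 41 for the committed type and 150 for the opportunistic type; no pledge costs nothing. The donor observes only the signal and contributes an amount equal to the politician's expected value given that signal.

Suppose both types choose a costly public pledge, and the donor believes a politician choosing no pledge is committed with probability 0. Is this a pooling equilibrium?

No

At the pooled signal (pledge) the donor holds the prior 1/2 and pays 1/2·364 + 1/2·250 = 307. Off-path (no pledge) belief 0 gives 0·364 + 1·250 = 250.
Committed: pledge gives 307 − 41 = 266; no pledge gives 250 − 0 = 250. Stays. ✓
Opportunistic: pledge gives 307 − 150 = 157; no pledge gives 250 − 0 = 250. Deviates. ✗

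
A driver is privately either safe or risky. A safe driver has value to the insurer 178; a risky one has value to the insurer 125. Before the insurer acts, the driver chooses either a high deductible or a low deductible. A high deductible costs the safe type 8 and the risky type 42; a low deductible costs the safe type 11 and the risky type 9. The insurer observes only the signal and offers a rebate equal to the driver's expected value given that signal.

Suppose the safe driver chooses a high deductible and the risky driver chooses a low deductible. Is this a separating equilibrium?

No

If types separate, high deductible earns payment 178 and low deductible earns 125.
Safe: high deductible gives 178 − 8 = 170; low deductible gives 125 − 11 = 114. No deviation. ✓
Risky: low deductible gives 125 − 9 = 116; high deductible gives 178 − 42 = 136. Would deviate. ✗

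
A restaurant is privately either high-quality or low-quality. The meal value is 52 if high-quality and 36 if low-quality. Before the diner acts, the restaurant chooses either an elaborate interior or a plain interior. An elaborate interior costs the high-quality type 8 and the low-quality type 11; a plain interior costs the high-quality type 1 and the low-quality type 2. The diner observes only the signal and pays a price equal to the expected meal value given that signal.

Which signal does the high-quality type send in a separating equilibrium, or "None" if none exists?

None

Try high-quality → elaborate interior, low-quality → plain interior:
  If types separate, elaborate interior earns payment 52 and plain interior earns 36.
  High-quality: elaborate interior gives 52 − 8 = 44; plain interior gives 36 − 1 = 35. No deviation. ✓
  Low-quality: plain interior gives 36 − 2 = 34; elaborate interior gives 52 − 11 = 41. Would deviate. ✗
Try high-quality → plain interior, low-quality → elaborate interior:
  If types separate, plain interior earns payment 52 and elaborate interior earns 36.
  High-quality: plain interior gives 52 − 1 = 51; elaborate interior gives 36 − 8 = 28. No deviation. ✓
  Low-quality: elaborate interior gives 36 − 11 = 25; plain interior gives 52 − 2 = 50. Would deviate. ✗
Neither assignment is incentive-compatible.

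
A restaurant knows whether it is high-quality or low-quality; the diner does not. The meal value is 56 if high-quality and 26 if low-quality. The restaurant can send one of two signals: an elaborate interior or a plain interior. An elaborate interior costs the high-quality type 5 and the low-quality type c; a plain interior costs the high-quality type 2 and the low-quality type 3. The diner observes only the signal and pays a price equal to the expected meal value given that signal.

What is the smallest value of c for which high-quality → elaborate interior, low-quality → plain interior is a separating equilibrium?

Under separation: elaborate interior → high-quality (pays 56); plain interior → low-quality (pays 26).
High-quality: 56 − 5 = 51 ≥ 26 − 2 = 24. Holds regardless of c. ✓
Low-quality: 26 − 3 ≥ 56 − c, so c ≥ 56 − 23 = 33.

33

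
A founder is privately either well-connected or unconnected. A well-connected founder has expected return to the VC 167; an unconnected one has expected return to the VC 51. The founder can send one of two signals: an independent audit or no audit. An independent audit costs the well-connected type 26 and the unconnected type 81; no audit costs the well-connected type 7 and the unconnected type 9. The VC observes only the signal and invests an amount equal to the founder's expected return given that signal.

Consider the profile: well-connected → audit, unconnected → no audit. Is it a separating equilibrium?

If types separate, audit earns payment 167 and no audit earns 51.
Well-connected: audit gives 167 − 26 = 141; no audit gives 51 − 7 = 44. No deviation. ✓
Unconnected: no audit gives 51 − 9 = 42; audit gives 167 − 81 = 86. Would deviate. ✗

No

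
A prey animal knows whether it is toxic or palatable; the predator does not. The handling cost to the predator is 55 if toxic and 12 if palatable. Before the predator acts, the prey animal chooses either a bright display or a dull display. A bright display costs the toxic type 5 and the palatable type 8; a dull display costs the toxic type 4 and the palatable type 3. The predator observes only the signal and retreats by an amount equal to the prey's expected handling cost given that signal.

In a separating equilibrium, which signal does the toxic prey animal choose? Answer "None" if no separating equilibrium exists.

None

Try toxic → bright display, palatable → dull display:
  If types separate, bright display earns payment 55 and dull display earns 12.
  Toxic: bright display gives 55 − 5 = 50; dull display gives 12 − 4 = 8. No deviation. ✓
  Palatable: dull display gives 12 − 3 = 9; bright display gives 55 − 8 = 47. Would deviate. ✗
Try toxic → dull display, palatable → bright display:
  If types separate, dull display earns payment 55 and bright display earns 12.
  Toxic: dull display gives 55 − 4 = 51; bright display gives 12 − 5 = 7. No deviation. ✓
  Palatable: bright display gives 12 − 8 = 4; dull display gives 55 − 3 = 52. Would deviate. ✗
Neither assignment is incentive-compatible.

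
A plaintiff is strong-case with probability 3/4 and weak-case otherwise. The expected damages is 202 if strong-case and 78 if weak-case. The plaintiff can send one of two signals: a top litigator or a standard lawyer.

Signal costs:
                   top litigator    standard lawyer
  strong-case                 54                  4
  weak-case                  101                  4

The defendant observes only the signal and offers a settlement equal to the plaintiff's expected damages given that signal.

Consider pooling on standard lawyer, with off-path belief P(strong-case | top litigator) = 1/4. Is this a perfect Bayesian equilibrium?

Yes

At the pooled signal (standard lawyer) the defendant holds the prior 3/4 and pays 3/4·202 + 1/4·78 = 171. Off-path (top litigator) belief 1/4 gives 1/4·202 + 3/4·78 = 109.
Strong-case: standard lawyer gives 171 − 4 = 167; top litigator gives 109 − 54 = 55. Stays. ✓
Weak-case: standard lawyer gives 171 − 4 = 167; top litigator gives 109 − 101 = 8. Stays. ✓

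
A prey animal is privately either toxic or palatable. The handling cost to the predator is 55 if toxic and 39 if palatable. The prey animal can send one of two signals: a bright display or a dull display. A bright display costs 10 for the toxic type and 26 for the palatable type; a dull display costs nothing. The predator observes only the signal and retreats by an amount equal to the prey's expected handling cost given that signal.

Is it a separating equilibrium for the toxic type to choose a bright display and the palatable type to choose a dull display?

Yes

Under separation the predator infers type exactly: bright display → toxic (pays 55), dull display → palatable (pays 39).
Toxic: bright display gives 55 − 10 = 45; dull display gives 39 − 0 = 39. No deviation. ✓
Palatable: dull display gives 39 − 0 = 39; bright display gives 55 − 26 = 29. No deviation. ✓
Both incentive constraints hold.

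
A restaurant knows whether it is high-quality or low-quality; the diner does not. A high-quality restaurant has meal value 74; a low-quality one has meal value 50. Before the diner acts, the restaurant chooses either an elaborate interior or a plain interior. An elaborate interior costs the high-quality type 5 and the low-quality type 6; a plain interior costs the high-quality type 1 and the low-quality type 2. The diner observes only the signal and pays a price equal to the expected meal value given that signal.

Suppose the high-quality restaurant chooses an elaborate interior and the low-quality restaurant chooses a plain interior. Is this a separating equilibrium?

No

If types separate, elaborate interior earns payment 74 and plain interior earns 50.
High-quality: elaborate interior gives 74 − 5 = 69; plain interior gives 50 − 1 = 49. No deviation. ✓
Low-quality: plain interior gives 50 − 2 = 48; elaborate interior gives 74 − 6 = 68. Would deviate. ✗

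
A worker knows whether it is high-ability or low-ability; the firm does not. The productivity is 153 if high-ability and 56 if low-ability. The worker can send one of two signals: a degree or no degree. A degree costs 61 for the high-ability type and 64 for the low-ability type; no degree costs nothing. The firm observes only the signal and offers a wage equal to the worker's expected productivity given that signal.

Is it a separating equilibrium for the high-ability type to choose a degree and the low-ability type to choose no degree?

No

If types separate, degree earns payment 153 and no degree earns 56.
High-ability: degree gives 153 − 61 = 92; no degree gives 56 − 0 = 56. No deviation. ✓
Low-ability: no degree gives 56 − 0 = 56; degree gives 153 − 64 = 89. Would deviate. ✗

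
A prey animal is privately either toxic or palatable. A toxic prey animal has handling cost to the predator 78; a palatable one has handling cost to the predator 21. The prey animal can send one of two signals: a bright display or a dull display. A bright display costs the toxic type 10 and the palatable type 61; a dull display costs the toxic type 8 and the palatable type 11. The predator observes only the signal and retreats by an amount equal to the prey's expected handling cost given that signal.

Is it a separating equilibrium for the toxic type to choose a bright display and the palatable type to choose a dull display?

Under separation the predator infers type exactly: bright display → toxic (pays 78), dull display → palatable (pays 21).
Toxic: bright display gives 78 − 10 = 68; dull display gives 21 − 8 = 13. No deviation. ✓
Palatable: dull display gives 21 − 11 = 10; bright display gives 78 − 61 = 17. Would deviate. ✗

No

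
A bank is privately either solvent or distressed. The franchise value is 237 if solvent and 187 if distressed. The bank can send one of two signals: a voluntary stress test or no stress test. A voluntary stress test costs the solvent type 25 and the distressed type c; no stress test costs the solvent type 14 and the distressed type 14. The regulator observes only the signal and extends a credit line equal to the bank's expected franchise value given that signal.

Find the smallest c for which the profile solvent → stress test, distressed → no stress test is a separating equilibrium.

Under separation: stress test → solvent (pays 237); no stress test → distressed (pays 187).
Solvent: 237 − 25 = 212 ≥ 187 − 14 = 173. Holds regardless of c. ✓
Distressed: 187 − 14 ≥ 237 − c, so c ≥ 237 − 173 = 64.

64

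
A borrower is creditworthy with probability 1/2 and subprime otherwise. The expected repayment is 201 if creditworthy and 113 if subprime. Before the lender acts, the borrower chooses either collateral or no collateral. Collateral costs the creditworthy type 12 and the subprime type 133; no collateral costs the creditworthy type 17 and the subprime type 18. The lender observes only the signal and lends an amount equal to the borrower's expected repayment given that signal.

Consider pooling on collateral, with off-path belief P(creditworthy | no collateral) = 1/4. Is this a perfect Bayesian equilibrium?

On the equilibrium path (collateral) the lender holds the prior 1/2 and pays 1/2·201 + 1/2·113 = 157. Off-path (no collateral) belief 1/4 gives 1/4·201 + 3/4·113 = 135.
Creditworthy: collateral gives 157 − 12 = 145; no collateral gives 135 − 17 = 118. Stays. ✓
Subprime: collateral gives 157 − 133 = 24; no collateral gives 135 − 18 = 117. Deviates. ✗

No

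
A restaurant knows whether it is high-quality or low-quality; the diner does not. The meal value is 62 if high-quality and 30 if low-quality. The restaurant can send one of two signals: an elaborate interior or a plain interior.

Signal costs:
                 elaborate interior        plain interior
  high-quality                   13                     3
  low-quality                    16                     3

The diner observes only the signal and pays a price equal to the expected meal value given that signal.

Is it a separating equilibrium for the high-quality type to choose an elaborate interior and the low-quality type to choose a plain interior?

No

If types separate, elaborate interior earns payment 62 and plain interior earns 30.
High-quality: elaborate interior gives 62 − 13 = 49; plain interior gives 30 − 3 = 27. No deviation. ✓
Low-quality: plain interior gives 30 − 3 = 27; elaborate interior gives 62 − 16 = 46. Would deviate. ✗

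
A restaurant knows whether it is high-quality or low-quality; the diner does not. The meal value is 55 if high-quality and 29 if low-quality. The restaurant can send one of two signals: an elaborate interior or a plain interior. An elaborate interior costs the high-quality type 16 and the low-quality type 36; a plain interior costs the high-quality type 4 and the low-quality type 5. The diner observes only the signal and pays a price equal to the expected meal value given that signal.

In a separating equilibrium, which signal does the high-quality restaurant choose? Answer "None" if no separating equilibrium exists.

elaborate interior

Try high-quality → elaborate interior, low-quality → plain interior:
  If types separate, elaborate interior earns payment 55 and plain interior earns 29.
  High-quality: elaborate interior gives 55 − 16 = 39; plain interior gives 29 − 4 = 25. No deviation. ✓
  Low-quality: plain interior gives 29 − 5 = 24; elaborate interior gives 55 − 36 = 19. No deviation. ✓
Both hold — the high-quality type sends elaborate interior.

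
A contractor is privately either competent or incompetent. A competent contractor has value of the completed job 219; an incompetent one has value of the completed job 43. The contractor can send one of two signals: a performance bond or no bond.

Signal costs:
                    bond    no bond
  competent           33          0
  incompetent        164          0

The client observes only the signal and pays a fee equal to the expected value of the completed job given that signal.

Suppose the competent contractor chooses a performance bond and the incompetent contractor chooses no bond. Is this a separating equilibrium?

No

Under separation the client infers type exactly: bond → competent (pays 219), no bond → incompetent (pays 43).
Competent: bond gives 219 − 33 = 186; no bond gives 43 − 0 = 43. No deviation. ✓
Incompetent: no bond gives 43 − 0 = 43; bond gives 219 − 164 = 55. Would deviate. ✗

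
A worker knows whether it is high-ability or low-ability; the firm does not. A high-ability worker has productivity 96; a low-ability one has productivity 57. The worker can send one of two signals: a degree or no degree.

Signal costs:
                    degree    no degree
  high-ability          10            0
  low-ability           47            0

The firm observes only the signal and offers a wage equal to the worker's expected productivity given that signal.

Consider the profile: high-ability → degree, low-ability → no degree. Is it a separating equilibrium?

Yes

If types separate, degree earns payment 96 and no degree earns 57.
High-ability: degree gives 96 − 10 = 86; no degree gives 57 − 0 = 57. No deviation. ✓
Low-ability: no degree gives 57 − 0 = 57; degree gives 96 − 47 = 49. No deviation. ✓
Both incentive constraints hold.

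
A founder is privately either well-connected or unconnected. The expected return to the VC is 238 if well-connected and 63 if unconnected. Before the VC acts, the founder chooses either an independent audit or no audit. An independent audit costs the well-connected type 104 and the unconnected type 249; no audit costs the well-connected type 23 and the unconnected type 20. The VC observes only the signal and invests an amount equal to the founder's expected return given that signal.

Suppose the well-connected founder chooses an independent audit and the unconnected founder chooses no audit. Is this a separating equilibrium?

If types separate, audit earns payment 238 and no audit earns 63.
Well-connected: audit gives 238 − 104 = 134; no audit gives 63 − 23 = 40. No deviation. ✓
Unconnected: no audit gives 63 − 20 = 43; audit gives 238 − 249 = -11. No deviation. ✓
Both incentive constraints hold.

Yes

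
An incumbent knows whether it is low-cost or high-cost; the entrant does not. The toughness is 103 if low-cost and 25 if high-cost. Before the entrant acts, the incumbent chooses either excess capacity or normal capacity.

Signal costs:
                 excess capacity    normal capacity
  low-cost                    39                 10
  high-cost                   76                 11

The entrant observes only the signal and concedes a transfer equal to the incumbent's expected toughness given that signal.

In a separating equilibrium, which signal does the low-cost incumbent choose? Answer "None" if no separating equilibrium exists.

Try low-cost → excess capacity, high-cost → normal capacity:
  If types separate, excess capacity earns payment 103 and normal capacity earns 25.
  Low-cost: excess capacity gives 103 − 39 = 64; normal capacity gives 25 − 10 = 15. No deviation. ✓
  High-cost: normal capacity gives 25 − 11 = 14; excess capacity gives 103 − 76 = 27. Would deviate. ✗
Try low-cost → normal capacity, high-cost → excess capacity:
  If types separate, normal capacity earns payment 103 and excess capacity earns 25.
  Low-cost: normal capacity gives 103 − 10 = 93; excess capacity gives 25 − 39 = -14. No deviation. ✓
  High-cost: excess capacity gives 25 − 76 = -51; normal capacity gives 103 − 11 = 92. Would deviate. ✗
Neither assignment is incentive-compatible.

None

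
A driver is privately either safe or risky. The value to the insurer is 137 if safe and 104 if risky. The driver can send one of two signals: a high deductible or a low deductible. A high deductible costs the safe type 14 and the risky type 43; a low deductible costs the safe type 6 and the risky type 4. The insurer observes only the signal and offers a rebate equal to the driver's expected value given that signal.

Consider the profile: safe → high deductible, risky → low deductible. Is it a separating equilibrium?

If types separate, high deductible earns payment 137 and low deductible earns 104.
Safe: high deductible gives 137 − 14 = 123; low deductible gives 104 − 6 = 98. No deviation. ✓
Risky: low deductible gives 104 − 4 = 100; high deductible gives 137 − 43 = 94. No deviation. ✓
Both incentive constraints hold.

Yes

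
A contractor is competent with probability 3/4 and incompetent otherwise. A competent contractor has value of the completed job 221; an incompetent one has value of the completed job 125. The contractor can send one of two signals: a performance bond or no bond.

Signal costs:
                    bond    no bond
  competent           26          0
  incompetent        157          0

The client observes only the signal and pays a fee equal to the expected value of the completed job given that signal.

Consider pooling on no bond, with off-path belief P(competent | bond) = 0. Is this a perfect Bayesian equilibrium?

At the pooled signal (no bond) the client holds the prior 3/4 and pays 3/4·221 + 1/4·125 = 197. Off-path (bond) belief 0 gives 0·221 + 1·125 = 125.
Competent: no bond gives 197 − 0 = 197; bond gives 125 − 26 = 99. Stays. ✓
Incompetent: no bond gives 197 − 0 = 197; bond gives 125 − 157 = -32. Stays. ✓

Yes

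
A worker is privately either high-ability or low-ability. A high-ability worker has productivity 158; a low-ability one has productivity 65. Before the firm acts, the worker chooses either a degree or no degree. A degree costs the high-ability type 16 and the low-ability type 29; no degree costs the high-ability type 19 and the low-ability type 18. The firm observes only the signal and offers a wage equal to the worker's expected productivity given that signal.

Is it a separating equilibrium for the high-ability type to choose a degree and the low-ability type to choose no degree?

No

Under separation the firm infers type exactly: degree → high-ability (pays 158), no degree → low-ability (pays 65).
High-ability: degree gives 158 − 16 = 142; no degree gives 65 − 19 = 46. No deviation. ✓
Low-ability: no degree gives 65 − 18 = 47; degree gives 158 − 29 = 129. Would deviate. ✗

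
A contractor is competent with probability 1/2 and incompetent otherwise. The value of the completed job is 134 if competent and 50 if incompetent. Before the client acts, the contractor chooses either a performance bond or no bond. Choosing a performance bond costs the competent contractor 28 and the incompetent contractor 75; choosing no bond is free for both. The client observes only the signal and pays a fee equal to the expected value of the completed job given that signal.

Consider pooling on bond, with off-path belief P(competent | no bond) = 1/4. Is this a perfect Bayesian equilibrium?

No

At the pooled signal (bond) the client holds the prior 1/2 and pays 1/2·134 + 1/2·50 = 92. Off-path (no bond) belief 1/4 gives 1/4·134 + 3/4·50 = 71.
Competent: bond gives 92 − 28 = 64; no bond gives 71 − 0 = 71. Deviates. ✗
Incompetent: bond gives 92 − 75 = 17; no bond gives 71 − 0 = 71. Deviates. ✗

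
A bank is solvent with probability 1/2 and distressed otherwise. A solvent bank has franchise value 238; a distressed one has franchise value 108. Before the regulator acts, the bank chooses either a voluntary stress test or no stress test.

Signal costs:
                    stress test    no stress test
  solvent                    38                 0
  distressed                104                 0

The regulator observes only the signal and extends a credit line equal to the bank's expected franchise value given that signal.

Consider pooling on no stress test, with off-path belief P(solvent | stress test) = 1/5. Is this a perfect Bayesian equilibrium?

Yes

At the pooled signal (no stress test) the regulator holds the prior 1/2 and pays 1/2·238 + 1/2·108 = 173. Off-path (stress test) belief 1/5 gives 1/5·238 + 4/5·108 = 134.
Solvent: no stress test gives 173 − 0 = 173; stress test gives 134 − 38 = 96. Stays. ✓
Distressed: no stress test gives 173 − 0 = 173; stress test gives 134 − 104 = 30. Stays. ✓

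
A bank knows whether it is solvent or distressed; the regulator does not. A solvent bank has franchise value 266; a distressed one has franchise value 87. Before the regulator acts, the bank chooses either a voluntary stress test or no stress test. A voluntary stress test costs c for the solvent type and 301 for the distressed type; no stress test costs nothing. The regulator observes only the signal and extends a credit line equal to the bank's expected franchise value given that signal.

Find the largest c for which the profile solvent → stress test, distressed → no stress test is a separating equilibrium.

Under separation: stress test → solvent (pays 266); no stress test → distressed (pays 87).
Distressed: 87 − 0 = 87 ≥ 266 − 301 = -35. Holds regardless of c. ✓
Solvent: 266 − c ≥ 87 − 0, so c ≤ 266 − 87 = 179.

179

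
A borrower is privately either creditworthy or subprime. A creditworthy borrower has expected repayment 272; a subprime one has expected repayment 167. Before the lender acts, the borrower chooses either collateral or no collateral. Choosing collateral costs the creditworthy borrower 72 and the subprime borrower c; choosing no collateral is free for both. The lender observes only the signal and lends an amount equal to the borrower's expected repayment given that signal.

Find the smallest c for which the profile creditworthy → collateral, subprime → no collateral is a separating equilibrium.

Under separation: collateral → creditworthy (pays 272); no collateral → subprime (pays 167).
Creditworthy: 272 − 72 = 200 ≥ 167 − 0 = 167. Holds regardless of c. ✓
Subprime: 167 − 0 ≥ 272 − c, so c ≥ 272 − 167 = 105.

105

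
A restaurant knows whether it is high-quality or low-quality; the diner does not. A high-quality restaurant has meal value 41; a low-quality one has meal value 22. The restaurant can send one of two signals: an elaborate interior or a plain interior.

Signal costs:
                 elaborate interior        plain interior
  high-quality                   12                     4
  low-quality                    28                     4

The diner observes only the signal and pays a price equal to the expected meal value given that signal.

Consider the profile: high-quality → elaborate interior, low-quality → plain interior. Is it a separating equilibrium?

Yes

Under separation the diner infers type exactly: elaborate interior → high-quality (pays 41), plain interior → low-quality (pays 22).
High-quality: elaborate interior gives 41 − 12 = 29; plain interior gives 22 − 4 = 18. No deviation. ✓
Low-quality: plain interior gives 22 − 4 = 18; elaborate interior gives 41 − 28 = 13. No deviation. ✓
Both incentive constraints hold.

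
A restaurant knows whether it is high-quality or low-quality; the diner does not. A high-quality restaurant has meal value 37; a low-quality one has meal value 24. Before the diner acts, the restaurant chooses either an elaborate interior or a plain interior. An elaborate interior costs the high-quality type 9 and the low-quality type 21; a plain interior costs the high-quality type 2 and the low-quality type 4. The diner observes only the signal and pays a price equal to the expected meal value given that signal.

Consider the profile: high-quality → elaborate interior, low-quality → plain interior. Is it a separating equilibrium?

If types separate, elaborate interior earns payment 37 and plain interior earns 24.
High-quality: elaborate interior gives 37 − 9 = 28; plain interior gives 24 − 2 = 22. No deviation. ✓
Low-quality: plain interior gives 24 − 4 = 20; elaborate interior gives 37 − 21 = 16. No deviation. ✓
Neither type gains from mimicking the other.

Yes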